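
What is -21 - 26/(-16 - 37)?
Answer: -1087/53 ≈ -20.509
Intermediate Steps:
-21 - 26/(-16 - 37) = -21 - 26/(-53) = -21 - 1/53*(-26) = -21 + 26/53 = -1087/53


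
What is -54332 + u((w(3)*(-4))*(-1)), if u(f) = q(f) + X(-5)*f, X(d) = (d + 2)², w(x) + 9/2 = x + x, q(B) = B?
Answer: -54272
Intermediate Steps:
w(x) = -9/2 + 2*x (w(x) = -9/2 + (x + x) = -9/2 + 2*x)
X(d) = (2 + d)²
u(f) = 10*f (u(f) = f + (2 - 5)²*f = f + (-3)²*f = f + 9*f = 10*f)
-54332 + u((w(3)*(-4))*(-1)) = -54332 + 10*(((-9/2 + 2*3)*(-4))*(-1)) = -54332 + 10*(((-9/2 + 6)*(-4))*(-1)) = -54332 + 10*(((3/2)*(-4))*(-1)) = -54332 + 10*(-6*(-1)) = -54332 + 10*6 = -54332 + 60 = -54272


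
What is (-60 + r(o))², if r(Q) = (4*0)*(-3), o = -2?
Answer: 3600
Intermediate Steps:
r(Q) = 0 (r(Q) = 0*(-3) = 0)
(-60 + r(o))² = (-60 + 0)² = (-60)² = 3600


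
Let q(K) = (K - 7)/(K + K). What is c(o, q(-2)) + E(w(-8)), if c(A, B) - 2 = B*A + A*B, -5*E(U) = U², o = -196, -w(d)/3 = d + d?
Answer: -6704/5 ≈ -1340.8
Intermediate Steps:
w(d) = -6*d (w(d) = -3*(d + d) = -6*d)
q(K) = (-7 + K)/(2*K) (q(K) = (-7 + K)/((2*K)) = (-7 + K)*(1/(2*K)) = (-7 + K)/(2*K))
E(U) = -U²/5
c(A, B) = 2 + 2*A*B (c(A, B) = 2 + (B*A + A*B) = 2 + (A*B + A*B) = 2 + 2*A*B)
c(o, q(-2)) + E(w(-8)) = (2 + 2*(-196)*((½)*(-7 - 2)/(-2))) - (-6*(-8))²/5 = (2 + 2*(-196)*((½)*(-½)*(-9))) - ⅕*48² = (2 + 2*(-196)*(9/4)) - ⅕*2304 = (2 - 882) - 2304/5 = -880 - 2304/5 = -6704/5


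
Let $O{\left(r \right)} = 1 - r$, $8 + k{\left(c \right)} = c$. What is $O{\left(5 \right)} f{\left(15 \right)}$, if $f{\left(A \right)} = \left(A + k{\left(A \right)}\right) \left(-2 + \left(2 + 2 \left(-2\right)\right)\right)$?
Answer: $352$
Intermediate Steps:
$k{\left(c \right)} = -8 + c$
$f{\left(A \right)} = 32 - 8 A$ ($f{\left(A \right)} = \left(A + \left(-8 + A\right)\right) \left(-2 + \left(2 + 2 \left(-2\right)\right)\right) = \left(-8 + 2 A\right) \left(-2 + \left(2 - 4\right)\right) = \left(-8 + 2 A\right) \left(-2 - 2\right) = \left(-8 + 2 A\right) \left(-4\right) = 32 - 8 A$)
$O{\left(5 \right)} f{\left(15 \right)} = \left(1 - 5\right) \left(32 - 120\right) = \left(-4\right) \left(-88\right) = 352$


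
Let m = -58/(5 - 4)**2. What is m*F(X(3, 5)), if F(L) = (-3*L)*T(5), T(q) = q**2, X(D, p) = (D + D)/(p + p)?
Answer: 2610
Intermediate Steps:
X(D, p) = D/p (X(D, p) = (2*D)/((2*p)) = (2*D)*(1/(2*p)) = D/p)
m = -58 (m = -58/(1**2) = -58/1 = -58*1 = -58)
F(L) = -75*L (F(L) = -3*L*5**2 = -3*L*25 = -75*L)
m*F(X(3, 5)) = -(-4350)*3/5 = -58*(-45) = 2610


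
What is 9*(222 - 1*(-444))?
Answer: 5994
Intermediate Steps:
9*(222 - 1*(-444)) = 9*(222 + 444) = 9*666 = 5994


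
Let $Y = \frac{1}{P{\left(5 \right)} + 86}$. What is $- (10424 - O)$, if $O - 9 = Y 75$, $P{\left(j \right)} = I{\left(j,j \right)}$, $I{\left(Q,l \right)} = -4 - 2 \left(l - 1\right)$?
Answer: $- \frac{770635}{74} \approx -10414.0$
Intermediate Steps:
$I{\left(Q,l \right)} = -2 - 2 l$ ($I{\left(Q,l \right)} = -4 - 2 \left(-1 + l\right) = -4 - \left(-2 + 2 l\right) = -2 - 2 l$)
$P{\left(j \right)} = -2 - 2 j$
$Y = \frac{1}{74}$ ($Y = \frac{1}{\left(-2 - 10\right) + 86} = \frac{1}{-12 + 86} = \frac{1}{74} \approx 0.013514$)
$O = \frac{741}{74}$ ($O = 9 + \frac{1}{74} \cdot 75 = 9 + \frac{75}{74} = \frac{741}{74} \approx 10.014$)
$- (10424 - O) = - (10424 - \frac{741}{74}) = \left(-1\right) \frac{770635}{74} = - \frac{770635}{74}$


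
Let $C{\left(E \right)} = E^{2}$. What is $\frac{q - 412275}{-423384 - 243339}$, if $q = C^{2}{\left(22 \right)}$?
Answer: $\frac{178019}{666723} \approx 0.26701$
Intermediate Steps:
$q = 234256$ ($q = \left(22^{2}\right)^{2} = 484^{2} = 234256$)
$\frac{q - 412275}{-423384 - 243339} = \frac{234256 - 412275}{-423384 - 243339} = - \frac{178019}{-666723} = \left(-178019\right) \left(- \frac{1}{666723}\right) = \frac{178019}{666723}$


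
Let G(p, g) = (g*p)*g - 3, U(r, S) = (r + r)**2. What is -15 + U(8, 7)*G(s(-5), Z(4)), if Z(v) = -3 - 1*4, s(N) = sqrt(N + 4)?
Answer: -783 + 12544*I ≈ -783.0 + 12544.0*I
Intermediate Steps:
s(N) = sqrt(4 + N)
Z(v) = -7 (Z(v) = -3 - 4 = -7)
U(r, S) = 4*r**2 (U(r, S) = (2*r)**2 = 4*r**2)
G(p, g) = -3 + p*g**2 (G(p, g) = p*g**2 - 3 = -3 + p*g**2)
-15 + U(8, 7)*G(s(-5), Z(4)) = -15 + (4*8**2)*(-3 + sqrt(4 - 5)*(-7)**2) = -15 + (4*64)*(-3 + sqrt(-1)*49) = -15 + 256*(-3 + I*49) = -15 + 256*(-3 + 49*I) = -15 + (-768 + 12544*I) = -783 + 12544*I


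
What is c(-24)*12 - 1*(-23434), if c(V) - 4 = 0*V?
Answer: 23482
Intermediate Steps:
c(V) = 4 (c(V) = 4 + 0*V = 4 + 0 = 4)
c(-24)*12 - 1*(-23434) = 4*12 - 1*(-23434) = 48 + 23434 = 23482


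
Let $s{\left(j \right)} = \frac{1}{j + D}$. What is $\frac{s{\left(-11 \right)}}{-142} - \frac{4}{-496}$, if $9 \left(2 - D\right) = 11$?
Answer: $\frac{3545}{404984} \approx 0.0087534$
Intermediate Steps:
$D = \frac{7}{9}$ ($D = 2 - \frac{11}{9} = \frac{7}{9} \approx 0.77778$)
$s{\left(j \right)} = \frac{1}{\frac{7}{9} + j}$ ($s{\left(j \right)} = \frac{1}{j + \frac{7}{9}} = \frac{1}{\frac{7}{9} + j}$)
$\frac{s{\left(-11 \right)}}{-142} - \frac{4}{-496} = \frac{9 \frac{1}{7 + 9 \left(-11\right)}}{-142} - \frac{4}{-496} = \frac{9}{7 - 99} \left(- \frac{1}{142}\right) - - \frac{1}{124} = \frac{9}{-92} \left(- \frac{1}{142}\right) + \frac{1}{124} = 9 \left(- \frac{1}{92}\right) \left(- \frac{1}{142}\right) + \frac{1}{124} = \left(- \frac{9}{92}\right) \left(- \frac{1}{142}\right) + \frac{1}{124} = \frac{9}{13064} + \frac{1}{124} = \frac{3545}{404984}$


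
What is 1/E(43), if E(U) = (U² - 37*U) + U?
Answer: 1/301 ≈ 0.0033223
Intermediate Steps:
E(U) = U² - 36*U
1/E(43) = 1/(43*(-36 + 43)) = 1/(43*7) = 1/301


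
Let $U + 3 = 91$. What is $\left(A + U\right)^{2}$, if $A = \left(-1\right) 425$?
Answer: $113569$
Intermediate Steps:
$U = 88$ ($U = -3 + 91 = 88$)
$A = -425$
$\left(A + U\right)^{2} = \left(-425 + 88\right)^{2} = \left(-337\right)^{2} = 113569$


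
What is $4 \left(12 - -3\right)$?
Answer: $60$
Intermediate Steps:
$4 \left(12 - -3\right) = 4 \left(12 + 3\right) = 4 \cdot 15 = 60$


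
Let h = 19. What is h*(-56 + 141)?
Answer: 1615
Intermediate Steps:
h*(-56 + 141) = 19*(-56 + 141) = 19*85 = 1615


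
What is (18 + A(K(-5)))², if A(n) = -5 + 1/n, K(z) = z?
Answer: 4096/25 ≈ 163.84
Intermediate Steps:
A(n) = -5 + 1/n
(18 + A(K(-5)))² = (18 + (-5 + 1/(-5)))² = (18 + (-5 - ⅕))² = (18 - 26/5)² = (64/5)² = 4096/25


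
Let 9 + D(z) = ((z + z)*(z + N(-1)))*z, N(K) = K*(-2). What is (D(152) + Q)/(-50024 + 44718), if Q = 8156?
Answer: -7124179/5306 ≈ -1342.7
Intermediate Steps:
N(K) = -2*K
D(z) = -9 + 2*z²*(2 + z) (D(z) = -9 + ((z + z)*(z - 2*(-1)))*z = -9 + ((2*z)*(z + 2))*z = -9 + ((2*z)*(2 + z))*z = -9 + (2*z*(2 + z))*z = -9 + 2*z²*(2 + z))
(D(152) + Q)/(-50024 + 44718) = ((-9 + 2*152³ + 4*152²) + 8156)/(-50024 + 44718) = ((-9 + 2*3511808 + 4*23104) + 8156)/(-5306) = ((-9 + 7023616 + 92416) + 8156)*(-1/5306) = (7116023 + 8156)*(-1/5306) = 7124179*(-1/5306) = -7124179/5306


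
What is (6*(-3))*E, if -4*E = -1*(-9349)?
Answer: 84141/2 ≈ 42071.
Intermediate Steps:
E = -9349/4 (E = -(-1)*(-9349)/4 = -¼*9349 = -9349/4 ≈ -2337.3)
(6*(-3))*E = (6*(-3))*(-9349/4) = -18*(-9349/4) = 84141/2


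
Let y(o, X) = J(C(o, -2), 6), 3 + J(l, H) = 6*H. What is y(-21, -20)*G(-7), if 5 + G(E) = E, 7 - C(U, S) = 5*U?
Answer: -396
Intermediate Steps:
C(U, S) = 7 - 5*U
J(l, H) = -3 + 6*H
y(o, X) = 33 (y(o, X) = -3 + 6*6 = -3 + 36 = 33)
G(E) = -5 + E
y(-21, -20)*G(-7) = 33*(-5 - 7) = 33*(-12) = -396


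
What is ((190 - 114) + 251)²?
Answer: 106929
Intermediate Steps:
((190 - 114) + 251)² = (76 + 251)² = 327² = 106929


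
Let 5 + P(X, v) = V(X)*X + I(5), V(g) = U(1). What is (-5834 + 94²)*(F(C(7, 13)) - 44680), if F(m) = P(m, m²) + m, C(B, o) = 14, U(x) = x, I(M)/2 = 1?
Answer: -134054310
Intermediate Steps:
I(M) = 2 (I(M) = 2*1 = 2)
V(g) = 1
P(X, v) = -3 + X (P(X, v) = -5 + (1*X + 2) = -5 + (X + 2) = -5 + (2 + X) = -3 + X)
F(m) = -3 + 2*m (F(m) = (-3 + m) + m = -3 + 2*m)
(-5834 + 94²)*(F(C(7, 13)) - 44680) = (-5834 + 94²)*((-3 + 2*14) - 44680) = (-5834 + 8836)*((-3 + 28) - 44680) = 3002*(25 - 44680) = 3002*(-44655) = -134054310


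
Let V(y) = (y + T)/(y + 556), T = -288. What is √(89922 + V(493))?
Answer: √98950473767/1049 ≈ 299.87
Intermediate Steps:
V(y) = (-288 + y)/(556 + y) (V(y) = (y - 288)/(y + 556) = (-288 + y)/(556 + y))
√(89922 + V(493)) = √(89922 + (-288 + 493)/(556 + 493)) = √(89922 + 205/1049) = √(94328383/1049) = √98950473767/1049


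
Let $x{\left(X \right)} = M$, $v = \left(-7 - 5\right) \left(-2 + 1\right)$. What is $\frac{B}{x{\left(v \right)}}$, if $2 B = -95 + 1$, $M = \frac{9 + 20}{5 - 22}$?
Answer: $\frac{799}{29} \approx 27.552$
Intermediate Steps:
$M = - \frac{29}{17}$ ($M = \frac{29}{-17} = 29 \left(- \frac{1}{17}\right) = - \frac{29}{17} \approx -1.7059$)
$v = 12$ ($v = \left(-12\right) \left(-1\right) = 12$)
$x{\left(X \right)} = - \frac{29}{17}$
$B = -47$ ($B = \frac{-95 + 1}{2} = \frac{1}{2} \left(-94\right) = -47$)
$\frac{B}{x{\left(v \right)}} = \frac{1}{- \frac{29}{17}} \left(-47\right) = \left(- \frac{17}{29}\right) \left(-47\right) = \frac{799}{29}$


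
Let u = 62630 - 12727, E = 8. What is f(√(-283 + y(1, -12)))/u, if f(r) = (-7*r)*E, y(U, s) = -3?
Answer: -8*I*√286/7129 ≈ -0.018978*I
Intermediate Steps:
f(r) = -56*r (f(r) = -7*r*8 = -56*r)
u = 49903
f(√(-283 + y(1, -12)))/u = -56*√(-283 - 3)/49903 = -56*I*√286*(1/49903) = -8*I*√286/7129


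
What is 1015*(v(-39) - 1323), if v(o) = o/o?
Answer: -1341830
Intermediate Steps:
v(o) = 1
1015*(v(-39) - 1323) = 1015*(1 - 1323) = 1015*(-1322) = -1341830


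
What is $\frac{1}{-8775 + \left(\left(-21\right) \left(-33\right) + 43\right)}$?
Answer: $- \frac{1}{8039} \approx -0.00012439$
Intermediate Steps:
$\frac{1}{-8775 + \left(\left(-21\right) \left(-33\right) + 43\right)} = \frac{1}{-8775 + \left(693 + 43\right)} = \frac{1}{-8775 + 736} = \frac{1}{-8039} = - \frac{1}{8039}$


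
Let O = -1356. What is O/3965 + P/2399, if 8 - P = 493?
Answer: -5176069/9512035 ≈ -0.54416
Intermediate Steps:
P = -485 (P = 8 - 1*493 = 8 - 493 = -485)
O/3965 + P/2399 = -1356/3965 - 485/2399 = -5176069/9512035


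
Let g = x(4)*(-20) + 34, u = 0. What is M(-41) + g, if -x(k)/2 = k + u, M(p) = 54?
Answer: 248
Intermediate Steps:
x(k) = -2*k (x(k) = -2*(k + 0) = -2*k)
g = 194 (g = -2*4*(-20) + 34 = -8*(-20) + 34 = 160 + 34 = 194)
M(-41) + g = 54 + 194 = 248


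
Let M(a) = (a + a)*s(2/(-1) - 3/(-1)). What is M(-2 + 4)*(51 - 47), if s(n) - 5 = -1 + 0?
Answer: 64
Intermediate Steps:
s(n) = 4 (s(n) = 5 + (-1 + 0) = 5 - 1 = 4)
M(a) = 8*a (M(a) = (a + a)*4 = (2*a)*4 = 8*a)
M(-2 + 4)*(51 - 47) = (8*(-2 + 4))*(51 - 47) = (8*2)*4 = 16*4 = 64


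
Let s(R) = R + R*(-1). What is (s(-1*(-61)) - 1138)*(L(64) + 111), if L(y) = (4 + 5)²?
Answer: -218496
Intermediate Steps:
L(y) = 81 (L(y) = 9² = 81)
s(R) = 0 (s(R) = R - R = 0)
(s(-1*(-61)) - 1138)*(L(64) + 111) = (0 - 1138)*(81 + 111) = -1138*192 = -218496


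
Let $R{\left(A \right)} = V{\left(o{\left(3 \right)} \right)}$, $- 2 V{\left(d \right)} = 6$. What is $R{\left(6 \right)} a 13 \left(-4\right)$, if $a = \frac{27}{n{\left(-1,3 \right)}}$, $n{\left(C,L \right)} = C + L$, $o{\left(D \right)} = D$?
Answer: $2106$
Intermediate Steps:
$V{\left(d \right)} = -3$ ($V{\left(d \right)} = \left(- \frac{1}{2}\right) 6 = -3$)
$R{\left(A \right)} = -3$
$a = \frac{27}{2}$ ($a = \frac{27}{-1 + 3} = \frac{27}{2} \approx 13.5$)
$R{\left(6 \right)} a 13 \left(-4\right) = \left(-3\right) \frac{27}{2} \cdot 13 \left(-4\right) = \left(- \frac{81}{2}\right) \left(-52\right) = 2106$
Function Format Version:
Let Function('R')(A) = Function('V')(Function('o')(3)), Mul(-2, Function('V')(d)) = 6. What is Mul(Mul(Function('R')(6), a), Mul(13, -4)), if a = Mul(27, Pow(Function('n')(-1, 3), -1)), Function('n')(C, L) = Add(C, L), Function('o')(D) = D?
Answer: 2106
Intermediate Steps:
Function('V')(d) = -3 (Function('V')(d) = Mul(Rational(-1, 2), 6) = -3)
Function('R')(A) = -3
a = Rational(27, 2) (a = Mul(27, Pow(Add(-1, 3), -1)) = Mul(27, Pow(2, -1)) = Mul(27, Rational(1, 2)) = Rational(27, 2) ≈ 13.500)
Mul(Mul(Function('R')(6), a), Mul(13, -4)) = Mul(Mul(-3, Rational(27, 2)), Mul(13, -4)) = Mul(Rational(-81, 2), -52) = 2106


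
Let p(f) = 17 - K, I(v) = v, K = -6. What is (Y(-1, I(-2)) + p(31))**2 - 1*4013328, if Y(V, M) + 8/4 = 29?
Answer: -4010828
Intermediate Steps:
Y(V, M) = 27 (Y(V, M) = -2 + 29 = 27)
p(f) = 23 (p(f) = 17 - 1*(-6) = 17 + 6 = 23)
(Y(-1, I(-2)) + p(31))**2 - 1*4013328 = (27 + 23)**2 - 1*4013328 = 50**2 - 4013328 = 2500 - 4013328 = -4010828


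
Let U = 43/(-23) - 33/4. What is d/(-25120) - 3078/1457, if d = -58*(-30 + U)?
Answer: -3712646383/1683592640 ≈ -2.2052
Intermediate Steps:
U = -931/92 (U = 43*(-1/23) - 33*¼ = -43/23 - 33/4 = -931/92 ≈ -10.120)
d = 107039/46 (d = -58*(-30 - 931/92) = -58*(-3691/92) = 107039/46 ≈ 2326.9)
d/(-25120) - 3078/1457 = (107039/46)/(-25120) - 3078/1457 = (107039/46)*(-1/25120) - 3078*1/1457 = -107039/1155520 - 3078/1457 = -3712646383/1683592640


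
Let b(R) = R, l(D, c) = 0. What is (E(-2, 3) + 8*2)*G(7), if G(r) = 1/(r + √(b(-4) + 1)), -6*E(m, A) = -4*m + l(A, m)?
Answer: 77/39 - 11*I*√3/39 ≈ 1.9744 - 0.48853*I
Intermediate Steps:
E(m, A) = 2*m/3 (E(m, A) = -(-4*m + 0)/6 = -(-2)*m/3 = 2*m/3)
G(r) = 1/(r + I*√3) (G(r) = 1/(r + √(-4 + 1)) = 1/(r + √(-3)) = 1/(r + I*√3))
(E(-2, 3) + 8*2)*G(7) = ((⅔)*(-2) + 8*2)/(7 + I*√3) = (-4/3 + 16)/(7 + I*√3) = 44/(3*(7 + I*√3))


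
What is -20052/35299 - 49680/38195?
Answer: -503908092/269649061 ≈ -1.8688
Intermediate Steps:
-20052/35299 - 49680/38195 = -20052*1/35299 - 49680*1/38195 = -20052/35299 - 9936/7639 = -503908092/269649061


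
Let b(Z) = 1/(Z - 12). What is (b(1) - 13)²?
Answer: 20736/121 ≈ 171.37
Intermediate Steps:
b(Z) = 1/(-12 + Z)
(b(1) - 13)² = (1/(-12 + 1) - 13)² = (1/(-11) - 13)² = (-1/11 - 13)² = (-144/11)² = 20736/121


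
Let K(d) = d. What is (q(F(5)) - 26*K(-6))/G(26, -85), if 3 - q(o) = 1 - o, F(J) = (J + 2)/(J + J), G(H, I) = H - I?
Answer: 529/370 ≈ 1.4297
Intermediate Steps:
F(J) = (2 + J)/(2*J) (F(J) = (2 + J)/((2*J)) = (2 + J)*(1/(2*J)) = (2 + J)/(2*J))
q(o) = 2 + o (q(o) = 3 - (1 - o) = 3 + (-1 + o) = 2 + o)
(q(F(5)) - 26*K(-6))/G(26, -85) = ((2 + (½)*(2 + 5)/5) - 26*(-6))/(26 - 1*(-85)) = ((2 + (½)*(⅕)*7) + 156)/(26 + 85) = ((2 + 7/10) + 156)/111 = (27/10 + 156)*(1/111) = (1587/10)*(1/111) = 529/370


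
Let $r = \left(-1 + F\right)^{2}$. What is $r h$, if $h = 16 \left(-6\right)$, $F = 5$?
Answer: $-1536$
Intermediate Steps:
$h = -96$
$r = 16$ ($r = \left(-1 + 5\right)^{2} = 4^{2} = 16$)
$r h = 16 \left(-96\right) = -1536$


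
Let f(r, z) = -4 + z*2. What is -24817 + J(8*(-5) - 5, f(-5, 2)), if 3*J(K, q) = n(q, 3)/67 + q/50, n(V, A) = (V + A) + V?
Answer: -1662738/67 ≈ -24817.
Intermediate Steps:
n(V, A) = A + 2*V (n(V, A) = (A + V) + V = A + 2*V)
f(r, z) = -4 + 2*z
J(K, q) = 1/67 + 167*q/10050 (J(K, q) = ((3 + 2*q)/67 + q/50)/3 = ((3 + 2*q)*(1/67) + q*(1/50))/3 = ((3/67 + 2*q/67) + q/50)/3 = (3/67 + 167*q/3350)/3 = 1/67 + 167*q/10050)
-24817 + J(8*(-5) - 5, f(-5, 2)) = -24817 + (1/67 + 167*(-4 + 2*2)/10050) = -24817 + (1/67 + 167*(-4 + 4)/10050) = -24817 + (1/67 + (167/10050)*0) = -24817 + (1/67 + 0) = -24817 + 1/67 = -1662738/67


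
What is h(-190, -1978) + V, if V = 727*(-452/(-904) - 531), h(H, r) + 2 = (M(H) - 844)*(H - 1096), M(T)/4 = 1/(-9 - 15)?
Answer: 4199537/6 ≈ 6.9992e+5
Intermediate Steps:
M(T) = -1/6 (M(T) = 4/(-9 - 15) = 4/(-24) = 4*(-1/24) = -1/6)
h(H, r) = 2775614/3 - 5065*H/6 (h(H, r) = -2 + (-1/6 - 844)*(H - 1096) = -2 - 5065*(-1096 + H)/6 = -2 + (2775620/3 - 5065*H/6) = 2775614/3 - 5065*H/6)
V = -771347/2 (V = 727*(-452*(-1/904) - 531) = 727*(1/2 - 531) = 727*(-1061/2) = -771347/2 ≈ -3.8567e+5)
h(-190, -1978) + V = (2775614/3 - 5065/6*(-190)) - 771347/2 = (2775614/3 + 481175/3) - 771347/2 = 3256789/3 - 771347/2 = 4199537/6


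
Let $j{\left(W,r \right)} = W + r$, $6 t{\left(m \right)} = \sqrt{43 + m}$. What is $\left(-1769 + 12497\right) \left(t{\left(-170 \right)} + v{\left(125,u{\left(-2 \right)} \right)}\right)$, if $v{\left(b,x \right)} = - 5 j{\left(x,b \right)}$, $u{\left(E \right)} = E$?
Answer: $-6597720 + 1788 i \sqrt{127} \approx -6.5977 \cdot 10^{6} + 20150.0 i$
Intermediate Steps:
$t{\left(m \right)} = \frac{\sqrt{43 + m}}{6}$
$v{\left(b,x \right)} = - 5 b - 5 x$ ($v{\left(b,x \right)} = - 5 \left(x + b\right) = - 5 \left(b + x\right) = - 5 b - 5 x$)
$\left(-1769 + 12497\right) \left(t{\left(-170 \right)} + v{\left(125,u{\left(-2 \right)} \right)}\right) = \left(-1769 + 12497\right) \left(\frac{\sqrt{43 - 170}}{6} - 615\right) = 10728 \left(\frac{\sqrt{-127}}{6} + \left(-625 + 10\right)\right) = 10728 \left(\frac{i \sqrt{127}}{6} - 615\right) = 10728 \left(-615 + \frac{i \sqrt{127}}{6}\right) = -6597720 + 1788 i \sqrt{127}$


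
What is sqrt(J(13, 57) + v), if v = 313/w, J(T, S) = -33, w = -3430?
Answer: I*sqrt(7945210)/490 ≈ 5.7525*I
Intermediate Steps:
v = -313/3430 (v = 313/(-3430) = 313*(-1/3430) = -313/3430 ≈ -0.091254)
sqrt(J(13, 57) + v) = sqrt(-33 - 313/3430) = sqrt(-113503/3430) = I*sqrt(7945210)/490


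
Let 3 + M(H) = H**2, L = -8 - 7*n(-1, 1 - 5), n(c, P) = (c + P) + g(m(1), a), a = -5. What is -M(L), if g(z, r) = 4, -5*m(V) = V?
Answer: 2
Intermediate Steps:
m(V) = -V/5
n(c, P) = 4 + P + c (n(c, P) = (c + P) + 4 = (P + c) + 4 = 4 + P + c)
L = -1 (L = -8 - 7*(4 + (1 - 5) - 1) = -8 - 7*(4 - 4 - 1) = -8 - 7*(-1) = -8 + 7 = -1)
M(H) = -3 + H**2
-M(L) = -(-3 + (-1)**2) = -(-3 + 1) = -1*(-2) = 2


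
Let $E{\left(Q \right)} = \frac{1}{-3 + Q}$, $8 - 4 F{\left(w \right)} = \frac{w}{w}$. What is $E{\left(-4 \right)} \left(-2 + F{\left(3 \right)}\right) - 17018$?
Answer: $- \frac{476503}{28} \approx -17018.0$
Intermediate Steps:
$F{\left(w \right)} = \frac{7}{4}$ ($F{\left(w \right)} = 2 - \frac{w \frac{1}{w}}{4} = 2 - \frac{1}{4} = \frac{7}{4}$)
$E{\left(-4 \right)} \left(-2 + F{\left(3 \right)}\right) - 17018 = \frac{-2 + \frac{7}{4}}{-3 - 4} - 17018 = \frac{1}{-7} \left(- \frac{1}{4}\right) - 17018 = \left(- \frac{1}{7}\right) \left(- \frac{1}{4}\right) - 17018 = \frac{1}{28} - 17018 = - \frac{476503}{28}$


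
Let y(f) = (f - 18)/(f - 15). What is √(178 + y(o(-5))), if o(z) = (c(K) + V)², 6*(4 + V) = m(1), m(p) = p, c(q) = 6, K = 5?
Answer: √24677807/371 ≈ 13.390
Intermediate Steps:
V = -23/6 (V = -4 + (⅙)*1 = -4 + ⅙ = -23/6 ≈ -3.8333)
o(z) = 169/36 (o(z) = (6 - 23/6)² = (13/6)² = 169/36)
y(f) = (-18 + f)/(-15 + f)
√(178 + y(o(-5))) = √(178 + (-18 + 169/36)/(-15 + 169/36)) = √(178 - 479/36/(-371/36)) = √(178 - 36/371*(-479/36)) = √(178 + 479/371) = √(66517/371) = √24677807/371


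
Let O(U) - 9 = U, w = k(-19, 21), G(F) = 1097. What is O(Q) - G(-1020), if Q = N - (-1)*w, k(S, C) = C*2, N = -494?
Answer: -1540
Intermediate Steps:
k(S, C) = 2*C
w = 42 (w = 2*21 = 42)
Q = -452 (Q = -494 - (-1)*42 = -494 - 1*(-42) = -494 + 42 = -452)
O(U) = 9 + U
O(Q) - G(-1020) = (9 - 452) - 1*1097 = -443 - 1097 = -1540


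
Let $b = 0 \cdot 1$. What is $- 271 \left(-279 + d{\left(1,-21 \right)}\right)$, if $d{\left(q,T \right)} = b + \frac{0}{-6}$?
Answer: $75609$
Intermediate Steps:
$b = 0$
$d{\left(q,T \right)} = 0$ ($d{\left(q,T \right)} = 0 + \frac{0}{-6} = 0 + 0 \left(- \frac{1}{6}\right) = 0 + 0 = 0$)
$- 271 \left(-279 + d{\left(1,-21 \right)}\right) = - 271 \left(-279 + 0\right) = \left(-271\right) \left(-279\right) = 75609$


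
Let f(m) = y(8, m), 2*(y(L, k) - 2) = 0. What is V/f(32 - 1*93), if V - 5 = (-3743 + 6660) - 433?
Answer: 2489/2 ≈ 1244.5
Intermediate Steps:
y(L, k) = 2 (y(L, k) = 2 + (½)*0 = 2 + 0 = 2)
f(m) = 2
V = 2489 (V = 5 + ((-3743 + 6660) - 433) = 5 + (2917 - 433) = 5 + 2484 = 2489)
V/f(32 - 1*93) = 2489/2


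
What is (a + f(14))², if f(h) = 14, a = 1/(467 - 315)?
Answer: 4532641/23104 ≈ 196.18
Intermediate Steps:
a = 1/152 ≈ 0.0065789
(a + f(14))² = (1/152 + 14)² = (2129/152)² = 4532641/23104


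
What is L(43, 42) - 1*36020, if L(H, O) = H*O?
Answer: -34214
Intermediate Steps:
L(43, 42) - 1*36020 = 43*42 - 1*36020 = 1806 - 36020 = -34214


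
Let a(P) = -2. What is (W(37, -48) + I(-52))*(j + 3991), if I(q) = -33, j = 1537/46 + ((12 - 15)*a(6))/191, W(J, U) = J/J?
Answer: -565740304/4393 ≈ -1.2878e+5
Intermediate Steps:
W(J, U) = 1
j = 293843/8786 (j = 1537/46 + ((12 - 15)*(-2))/191 = 1537*(1/46) - 3*(-2)*(1/191) = 1537/46 + 6*(1/191) = 1537/46 + 6/191 = 293843/8786 ≈ 33.444)
(W(37, -48) + I(-52))*(j + 3991) = (1 - 33)*(293843/8786 + 3991) = -32*35358769/8786 = -565740304/4393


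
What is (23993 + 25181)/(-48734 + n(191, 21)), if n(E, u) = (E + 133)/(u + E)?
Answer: -2606222/2582821 ≈ -1.0091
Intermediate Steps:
n(E, u) = (133 + E)/(E + u)
(23993 + 25181)/(-48734 + n(191, 21)) = (23993 + 25181)/(-48734 + (133 + 191)/(191 + 21)) = 49174/(-48734 + 324/212) = 49174/(-48734 + (1/212)*324) = 49174/(-48734 + 81/53) = 49174/(-2582821/53) = 49174*(-53/2582821) = -2606222/2582821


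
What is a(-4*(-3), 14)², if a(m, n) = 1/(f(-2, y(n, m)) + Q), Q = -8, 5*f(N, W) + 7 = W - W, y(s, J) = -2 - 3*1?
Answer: 25/2209 ≈ 0.011317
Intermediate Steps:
y(s, J) = -5 (y(s, J) = -2 - 3 = -5)
f(N, W) = -7/5 (f(N, W) = -7/5 + (W - W)/5 = -7/5 + (⅕)*0 = -7/5 + 0 = -7/5)
a(m, n) = -5/47 (a(m, n) = 1/(-7/5 - 8) = 1/(-47/5) = -5/47)
a(-4*(-3), 14)² = (-5/47)² = 25/2209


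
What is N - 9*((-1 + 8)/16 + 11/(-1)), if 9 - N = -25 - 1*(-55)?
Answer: 1185/16 ≈ 74.063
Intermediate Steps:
N = -21 (N = 9 - (-25 - 1*(-55)) = 9 - (-25 + 55) = 9 - 1*30 = 9 - 30 = -21)
N - 9*((-1 + 8)/16 + 11/(-1)) = -21 - 9*((-1 + 8)/16 + 11/(-1)) = -21 - 9*(7*(1/16) + 11*(-1)) = -21 - 9*(7/16 - 11) = -21 - 9*(-169/16) = -21 + 1521/16 = 1185/16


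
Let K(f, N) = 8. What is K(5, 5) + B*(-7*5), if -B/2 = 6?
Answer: 428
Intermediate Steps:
B = -12 (B = -2*6 = -12)
K(5, 5) + B*(-7*5) = 8 - (-84)*5 = 8 - 12*(-35) = 8 + 420 = 428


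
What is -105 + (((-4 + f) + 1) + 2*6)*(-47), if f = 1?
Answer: -575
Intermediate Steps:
-105 + (((-4 + f) + 1) + 2*6)*(-47) = -105 + (((-4 + 1) + 1) + 2*6)*(-47) = -105 + ((-3 + 1) + 12)*(-47) = -105 + (-2 + 12)*(-47) = -105 + 10*(-47) = -105 - 470 = -575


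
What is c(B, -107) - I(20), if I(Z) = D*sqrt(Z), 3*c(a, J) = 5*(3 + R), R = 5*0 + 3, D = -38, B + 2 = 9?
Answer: 10 + 76*sqrt(5) ≈ 179.94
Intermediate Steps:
B = 7 (B = -2 + 9 = 7)
R = 3 (R = 0 + 3 = 3)
c(a, J) = 10 (c(a, J) = (5*(3 + 3))/3 = (5*6)/3 = (1/3)*30 = 10)
I(Z) = -38*sqrt(Z)
c(B, -107) - I(20) = 10 - (-38)*sqrt(20) = 10 - (-38)*2*sqrt(5) = 10 - (-76)*sqrt(5) = 10 + 76*sqrt(5)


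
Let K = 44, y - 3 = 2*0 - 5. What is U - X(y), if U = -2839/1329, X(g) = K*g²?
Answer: -236743/1329 ≈ -178.14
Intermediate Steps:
y = -2 (y = 3 + (2*0 - 5) = 3 + (0 - 5) = 3 - 5 = -2)
X(g) = 44*g²
U = -2839/1329 (U = -2839*1/1329 = -2839/1329 ≈ -2.1362)
U - X(y) = -2839/1329 - 44*(-2)² = -2839/1329 - 44*4 = -2839/1329 - 1*176 = -2839/1329 - 176 = -236743/1329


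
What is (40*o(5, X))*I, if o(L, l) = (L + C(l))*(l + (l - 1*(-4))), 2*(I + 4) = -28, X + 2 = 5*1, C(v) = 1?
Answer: -43200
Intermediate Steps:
X = 3 (X = -2 + 5*1 = -2 + 5 = 3)
I = -18 (I = -4 + (½)*(-28) = -4 - 14 = -18)
o(L, l) = (1 + L)*(4 + 2*l) (o(L, l) = (L + 1)*(l + (l - 1*(-4))) = (1 + L)*(l + (l + 4)) = (1 + L)*(l + (4 + l)) = (1 + L)*(4 + 2*l))
(40*o(5, X))*I = (40*(4 + 2*3 + 4*5 + 2*5*3))*(-18) = (40*(4 + 6 + 20 + 30))*(-18) = (40*60)*(-18) = 2400*(-18) = -43200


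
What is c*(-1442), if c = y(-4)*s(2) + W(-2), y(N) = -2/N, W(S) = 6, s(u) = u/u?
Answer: -9373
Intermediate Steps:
s(u) = 1
c = 13/2 (c = -2/(-4)*1 + 6 = -2*(-1/4)*1 + 6 = (1/2)*1 + 6 = 1/2 + 6 = 13/2 ≈ 6.5000)
c*(-1442) = (13/2)*(-1442) = -9373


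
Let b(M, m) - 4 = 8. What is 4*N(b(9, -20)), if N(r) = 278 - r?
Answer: 1064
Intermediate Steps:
b(M, m) = 12 (b(M, m) = 4 + 8 = 12)
4*N(b(9, -20)) = 4*(278 - 1*12) = 4*(278 - 12) = 4*266 = 1064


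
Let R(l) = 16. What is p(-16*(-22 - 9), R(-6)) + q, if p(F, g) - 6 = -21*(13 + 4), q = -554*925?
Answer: -512801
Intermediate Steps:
q = -512450
p(F, g) = -351 (p(F, g) = 6 - 21*(13 + 4) = 6 - 21*17 = 6 - 357 = -351)
p(-16*(-22 - 9), R(-6)) + q = -351 - 512450 = -512801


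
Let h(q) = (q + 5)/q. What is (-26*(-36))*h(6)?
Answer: 1716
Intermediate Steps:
h(q) = (5 + q)/q
(-26*(-36))*h(6) = (-26*(-36))*((5 + 6)/6) = 936*((⅙)*11) = 936*(11/6) = 1716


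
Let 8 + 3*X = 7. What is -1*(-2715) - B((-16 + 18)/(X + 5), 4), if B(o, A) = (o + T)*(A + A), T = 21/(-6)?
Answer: 19177/7 ≈ 2739.6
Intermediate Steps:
X = -1/3 (X = -8/3 + (1/3)*7 = -8/3 + 7/3 = -1/3 ≈ -0.33333)
T = -7/2 (T = 21*(-1/6) = -7/2 ≈ -3.5000)
B(o, A) = 2*A*(-7/2 + o) (B(o, A) = (o - 7/2)*(A + A) = (-7/2 + o)*(2*A) = 2*A*(-7/2 + o))
-1*(-2715) - B((-16 + 18)/(X + 5), 4) = -1*(-2715) - 4*(-7 + 2*((-16 + 18)/(-1/3 + 5))) = 2715 - 4*(-7 + 2*(2/(14/3))) = 2715 - 4*(-7 + 2*(2*(3/14))) = 2715 - 4*(-7 + 2*(3/7)) = 2715 - 4*(-7 + 6/7) = 2715 - 4*(-43)/7 = 2715 - 1*(-172/7) = 2715 + 172/7 = 19177/7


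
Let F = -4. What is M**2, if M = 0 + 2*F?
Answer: 64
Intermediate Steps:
M = -8 (M = 0 + 2*(-4) = 0 - 8 = -8)
M**2 = (-8)**2 = 64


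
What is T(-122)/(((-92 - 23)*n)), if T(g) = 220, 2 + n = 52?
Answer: -22/575 ≈ -0.038261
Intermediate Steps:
n = 50 (n = -2 + 52 = 50)
T(-122)/(((-92 - 23)*n)) = 220/(((-92 - 23)*50)) = 220/((-115*50)) = 220/(-5750) = 220*(-1/5750) = -22/575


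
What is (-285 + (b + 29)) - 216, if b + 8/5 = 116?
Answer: -1788/5 ≈ -357.60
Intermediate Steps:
b = 572/5 (b = -8/5 + 116 = 572/5 ≈ 114.40)
(-285 + (b + 29)) - 216 = (-285 + (572/5 + 29)) - 216 = (-285 + 717/5) - 216 = -708/5 - 216 = -1788/5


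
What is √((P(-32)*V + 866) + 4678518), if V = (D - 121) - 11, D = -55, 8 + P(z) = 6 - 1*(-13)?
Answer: 3*√519703 ≈ 2162.7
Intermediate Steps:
P(z) = 11 (P(z) = -8 + (6 - 1*(-13)) = -8 + (6 + 13) = -8 + 19 = 11)
V = -187 (V = (-55 - 121) - 11 = -176 - 11 = -187)
√((P(-32)*V + 866) + 4678518) = √((11*(-187) + 866) + 4678518) = √((-2057 + 866) + 4678518) = √(-1191 + 4678518) = √4677327 = 3*√519703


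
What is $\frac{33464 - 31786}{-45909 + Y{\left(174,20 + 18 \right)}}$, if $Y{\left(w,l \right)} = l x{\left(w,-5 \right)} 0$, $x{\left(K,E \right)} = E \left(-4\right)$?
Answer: $- \frac{1678}{45909} \approx -0.036551$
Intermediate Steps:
$x{\left(K,E \right)} = - 4 E$
$Y{\left(w,l \right)} = 0$ ($Y{\left(w,l \right)} = l \left(\left(-4\right) \left(-5\right)\right) 0 = l 20 \cdot 0 = 20 l 0 = 0$)
$\frac{33464 - 31786}{-45909 + Y{\left(174,20 + 18 \right)}} = \frac{33464 - 31786}{-45909 + 0} = \frac{1678}{-45909} = 1678 \left(- \frac{1}{45909}\right) = - \frac{1678}{45909}$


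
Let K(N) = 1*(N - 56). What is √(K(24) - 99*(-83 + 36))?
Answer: √4621 ≈ 67.978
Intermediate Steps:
K(N) = -56 + N (K(N) = 1*(-56 + N) = -56 + N)
√(K(24) - 99*(-83 + 36)) = √((-56 + 24) - 99*(-83 + 36)) = √(-32 - 99*(-47)) = √(-32 + 4653) = √4621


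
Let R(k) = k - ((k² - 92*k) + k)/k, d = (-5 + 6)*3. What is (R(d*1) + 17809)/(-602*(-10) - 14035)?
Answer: -3580/1603 ≈ -2.2333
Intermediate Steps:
d = 3 (d = 1*3 = 3)
R(k) = k - (k² - 91*k)/k
(R(d*1) + 17809)/(-602*(-10) - 14035) = (91 + 17809)/(-602*(-10) - 14035) = 17900/(6020 - 14035) = 17900/(-8015) = 17900*(-1/8015) = -3580/1603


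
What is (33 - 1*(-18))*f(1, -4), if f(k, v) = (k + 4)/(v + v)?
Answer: -255/8 ≈ -31.875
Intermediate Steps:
f(k, v) = (4 + k)/(2*v) (f(k, v) = (4 + k)/((2*v)) = (4 + k)*(1/(2*v)) = (4 + k)/(2*v))
(33 - 1*(-18))*f(1, -4) = (33 - 1*(-18))*((1/2)*(4 + 1)/(-4)) = (33 + 18)*((1/2)*(-1/4)*5) = 51*(-5/8) = -255/8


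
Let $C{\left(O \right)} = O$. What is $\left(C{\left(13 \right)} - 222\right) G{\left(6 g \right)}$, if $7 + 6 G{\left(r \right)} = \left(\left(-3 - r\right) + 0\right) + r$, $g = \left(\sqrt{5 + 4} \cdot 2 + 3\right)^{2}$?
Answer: $\frac{1045}{3} \approx 348.33$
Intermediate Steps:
$g = 81$ ($g = \left(\sqrt{9} \cdot 2 + 3\right)^{2} = \left(3 \cdot 2 + 3\right)^{2} = \left(6 + 3\right)^{2} = 9^{2} = 81$)
$G{\left(r \right)} = - \frac{5}{3}$ ($G{\left(r \right)} = - \frac{7}{6} + \frac{\left(\left(-3 - r\right) + 0\right) + r}{6} = - \frac{7}{6} + \frac{\left(-3 - r\right) + r}{6} = - \frac{7}{6} + \frac{1}{6} \left(-3\right) = - \frac{7}{6} - \frac{1}{2} = - \frac{5}{3}$)
$\left(C{\left(13 \right)} - 222\right) G{\left(6 g \right)} = \left(13 - 222\right) \left(- \frac{5}{3}\right) = \left(-209\right) \left(- \frac{5}{3}\right) = \frac{1045}{3}$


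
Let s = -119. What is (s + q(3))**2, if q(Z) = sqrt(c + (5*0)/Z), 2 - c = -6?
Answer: 14169 - 476*sqrt(2) ≈ 13496.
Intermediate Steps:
c = 8 (c = 2 - 1*(-6) = 2 + 6 = 8)
q(Z) = 2*sqrt(2) (q(Z) = sqrt(8 + (5*0)/Z) = sqrt(8 + 0/Z) = sqrt(8 + 0) = sqrt(8) = 2*sqrt(2))
(s + q(3))**2 = (-119 + 2*sqrt(2))**2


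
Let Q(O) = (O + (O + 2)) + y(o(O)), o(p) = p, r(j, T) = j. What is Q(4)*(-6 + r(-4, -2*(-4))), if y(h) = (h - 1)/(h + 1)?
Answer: -106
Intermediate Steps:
y(h) = (-1 + h)/(1 + h)
Q(O) = 2 + 2*O + (-1 + O)/(1 + O) (Q(O) = (O + (O + 2)) + (-1 + O)/(1 + O) = (O + (2 + O)) + (-1 + O)/(1 + O) = (2 + 2*O) + (-1 + O)/(1 + O) = 2 + 2*O + (-1 + O)/(1 + O))
Q(4)*(-6 + r(-4, -2*(-4))) = ((-1 + 4 + 2*(1 + 4)²)/(1 + 4))*(-6 - 4) = ((-1 + 4 + 2*5²)/5)*(-10) = ((-1 + 4 + 2*25)/5)*(-10) = ((-1 + 4 + 50)/5)*(-10) = ((⅕)*53)*(-10) = (53/5)*(-10) = -106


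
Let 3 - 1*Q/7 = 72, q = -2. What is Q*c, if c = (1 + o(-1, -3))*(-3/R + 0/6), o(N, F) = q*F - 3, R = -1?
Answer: -5796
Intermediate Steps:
o(N, F) = -3 - 2*F (o(N, F) = -2*F - 3 = -3 - 2*F)
Q = -483 (Q = 21 - 7*72 = 21 - 504 = -483)
c = 12 (c = (1 + (-3 - 2*(-3)))*(-3/(-1) + 0/6) = (1 + (-3 + 6))*(-3*(-1) + 0*(⅙)) = (1 + 3)*(3 + 0) = 4*3 = 12)
Q*c = -483*12 = -5796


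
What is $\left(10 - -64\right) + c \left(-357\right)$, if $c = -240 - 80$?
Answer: $114314$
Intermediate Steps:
$c = -320$ ($c = -240 - 80 = -320$)
$\left(10 - -64\right) + c \left(-357\right) = \left(10 - -64\right) - -114240 = \left(10 + 64\right) + 114240 = 74 + 114240 = 114314$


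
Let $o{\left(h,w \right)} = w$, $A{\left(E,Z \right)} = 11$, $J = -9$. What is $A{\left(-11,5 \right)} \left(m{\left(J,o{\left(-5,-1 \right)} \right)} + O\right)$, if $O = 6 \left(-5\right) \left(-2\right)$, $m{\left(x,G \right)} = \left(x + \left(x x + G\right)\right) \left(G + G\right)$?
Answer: $-902$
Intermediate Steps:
$m{\left(x,G \right)} = 2 G \left(G + x + x^{2}\right)$ ($m{\left(x,G \right)} = \left(x + \left(x^{2} + G\right)\right) 2 G = \left(x + \left(G + x^{2}\right)\right) 2 G = \left(G + x + x^{2}\right) 2 G = 2 G \left(G + x + x^{2}\right)$)
$O = 60$ ($O = \left(-30\right) \left(-2\right) = 60$)
$A{\left(-11,5 \right)} \left(m{\left(J,o{\left(-5,-1 \right)} \right)} + O\right) = 11 \left(2 \left(-1\right) \left(-1 - 9 + \left(-9\right)^{2}\right) + 60\right) = 11 \left(2 \left(-1\right) \left(-1 - 9 + 81\right) + 60\right) = 11 \left(2 \left(-1\right) 71 + 60\right) = 11 \left(-142 + 60\right) = 11 \left(-82\right) = -902$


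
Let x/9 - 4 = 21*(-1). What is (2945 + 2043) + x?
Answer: 4835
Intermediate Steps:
x = -153 (x = 36 + 9*(21*(-1)) = 36 + 9*(-21) = 36 - 189 = -153)
(2945 + 2043) + x = (2945 + 2043) - 153 = 4988 - 153 = 4835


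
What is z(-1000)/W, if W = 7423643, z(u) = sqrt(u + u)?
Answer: 20*I*sqrt(5)/7423643 ≈ 6.0242e-6*I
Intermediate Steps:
z(u) = sqrt(2)*sqrt(u) (z(u) = sqrt(2*u) = sqrt(2)*sqrt(u))
z(-1000)/W = (sqrt(2)*sqrt(-1000))/7423643 = (sqrt(2)*(10*I*sqrt(10)))*(1/7423643) = (20*I*sqrt(5))*(1/7423643) = 20*I*sqrt(5)/7423643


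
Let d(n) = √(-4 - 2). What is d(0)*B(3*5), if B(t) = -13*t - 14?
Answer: -209*I*√6 ≈ -511.94*I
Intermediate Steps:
d(n) = I*√6 (d(n) = √(-6) = I*√6)
B(t) = -14 - 13*t
d(0)*B(3*5) = (I*√6)*(-14 - 39*5) = (I*√6)*(-14 - 13*15) = (I*√6)*(-14 - 195) = (I*√6)*(-209) = -209*I*√6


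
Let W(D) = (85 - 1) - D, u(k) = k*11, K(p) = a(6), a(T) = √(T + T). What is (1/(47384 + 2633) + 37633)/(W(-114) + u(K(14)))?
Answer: 2823434643/14304862 - 941144881*√3/42914586 ≈ 159.39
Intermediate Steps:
a(T) = √2*√T (a(T) = √(2*T) = √2*√T)
K(p) = 2*√3 (K(p) = √2*√6 = 2*√3)
u(k) = 11*k
W(D) = 84 - D
(1/(47384 + 2633) + 37633)/(W(-114) + u(K(14))) = (1/(47384 + 2633) + 37633)/((84 - 1*(-114)) + 11*(2*√3)) = (1/50017 + 37633)/((84 + 114) + 22*√3) = (1/50017 + 37633)/(198 + 22*√3) = 1882289762/(50017*(198 + 22*√3))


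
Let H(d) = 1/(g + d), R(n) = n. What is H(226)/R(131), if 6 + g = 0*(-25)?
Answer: 1/28820 ≈ 3.4698e-5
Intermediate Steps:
g = -6 (g = -6 + 0*(-25) = -6 + 0 = -6)
H(d) = 1/(-6 + d)
H(226)/R(131) = 1/((-6 + 226)*131) = (1/131)/220 = (1/220)*(1/131) = 1/28820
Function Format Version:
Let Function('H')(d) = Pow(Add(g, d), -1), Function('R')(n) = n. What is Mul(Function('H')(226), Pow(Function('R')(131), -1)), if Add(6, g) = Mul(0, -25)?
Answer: Rational(1, 28820) ≈ 3.4698e-5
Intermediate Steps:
g = -6 (g = Add(-6, Mul(0, -25)) = Add(-6, 0) = -6)
Function('H')(d) = Pow(Add(-6, d), -1)
Mul(Function('H')(226), Pow(Function('R')(131), -1)) = Mul(Pow(Add(-6, 226), -1), Pow(131, -1)) = Mul(Pow(220, -1), Rational(1, 131)) = Mul(Rational(1, 220), Rational(1, 131)) = Rational(1, 28820)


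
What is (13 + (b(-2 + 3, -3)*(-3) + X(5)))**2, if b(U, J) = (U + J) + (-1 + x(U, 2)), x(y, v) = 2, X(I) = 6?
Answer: 484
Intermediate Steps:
b(U, J) = 1 + J + U (b(U, J) = (U + J) + (-1 + 2) = (J + U) + 1 = 1 + J + U)
(13 + (b(-2 + 3, -3)*(-3) + X(5)))**2 = (13 + ((1 - 3 + (-2 + 3))*(-3) + 6))**2 = (13 + ((1 - 3 + 1)*(-3) + 6))**2 = (13 + (-1*(-3) + 6))**2 = (13 + (3 + 6))**2 = (13 + 9)**2 = 22**2 = 484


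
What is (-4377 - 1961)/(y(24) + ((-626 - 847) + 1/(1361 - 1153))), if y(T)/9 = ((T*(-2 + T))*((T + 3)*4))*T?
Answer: -1318304/2561667889 ≈ -0.00051463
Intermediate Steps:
y(T) = 9*T²*(-2 + T)*(12 + 4*T) (y(T) = 9*(((T*(-2 + T))*((T + 3)*4))*T) = 9*(((T*(-2 + T))*((3 + T)*4))*T) = 9*(((T*(-2 + T))*(12 + 4*T))*T) = 9*((T*(-2 + T)*(12 + 4*T))*T) = 9*(T²*(-2 + T)*(12 + 4*T)) = 9*T²*(-2 + T)*(12 + 4*T))
(-4377 - 1961)/(y(24) + ((-626 - 847) + 1/(1361 - 1153))) = (-4377 - 1961)/(36*24²*(-6 + 24 + 24²) + ((-626 - 847) + 1/(1361 - 1153))) = -6338/(36*576*(-6 + 24 + 576) + (-1473 + 1/208)) = -6338/(36*576*594 + (-1473 + 1/208)) = -6338/(12317184 - 306383/208) = -6338/2561667889/208 = -6338*208/2561667889 = -1318304/2561667889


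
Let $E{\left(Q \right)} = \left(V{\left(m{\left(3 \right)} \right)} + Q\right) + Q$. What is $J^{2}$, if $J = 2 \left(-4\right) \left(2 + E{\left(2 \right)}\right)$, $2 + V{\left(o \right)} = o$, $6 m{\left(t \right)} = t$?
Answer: $1296$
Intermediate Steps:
$m{\left(t \right)} = \frac{t}{6}$
$V{\left(o \right)} = -2 + o$
$E{\left(Q \right)} = - \frac{3}{2} + 2 Q$ ($E{\left(Q \right)} = \left(\left(-2 + \frac{1}{6} \cdot 3\right) + Q\right) + Q = \left(\left(-2 + \frac{1}{2}\right) + Q\right) + Q = \left(- \frac{3}{2} + Q\right) + Q = - \frac{3}{2} + 2 Q$)
$J = -36$ ($J = 2 \left(-4\right) \left(2 + \left(- \frac{3}{2} + 2 \cdot 2\right)\right) = - 8 \left(2 + \left(- \frac{3}{2} + 4\right)\right) = - 8 \left(2 + \frac{5}{2}\right) = \left(-8\right) \frac{9}{2} = -36$)
$J^{2} = \left(-36\right)^{2} = 1296$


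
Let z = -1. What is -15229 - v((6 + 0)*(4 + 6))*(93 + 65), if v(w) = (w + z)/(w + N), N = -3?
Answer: -877375/57 ≈ -15393.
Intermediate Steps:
v(w) = (-1 + w)/(-3 + w) (v(w) = (w - 1)/(w - 3) = (-1 + w)/(-3 + w))
-15229 - v((6 + 0)*(4 + 6))*(93 + 65) = -15229 - (-1 + (6 + 0)*(4 + 6))/(-3 + (6 + 0)*(4 + 6))*(93 + 65) = -15229 - (-1 + 6*10)/(-3 + 6*10)*158 = -15229 - (-1 + 60)/(-3 + 60)*158 = -15229 - 59/57*158 = -15229 - (1/57)*59*158 = -15229 - 59*158/57 = -15229 - 1*9322/57 = -15229 - 9322/57 = -877375/57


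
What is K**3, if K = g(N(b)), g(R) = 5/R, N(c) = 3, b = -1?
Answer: 125/27 ≈ 4.6296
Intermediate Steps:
K = 5/3 ≈ 1.6667
K**3 = (5/3)**3 = 125/27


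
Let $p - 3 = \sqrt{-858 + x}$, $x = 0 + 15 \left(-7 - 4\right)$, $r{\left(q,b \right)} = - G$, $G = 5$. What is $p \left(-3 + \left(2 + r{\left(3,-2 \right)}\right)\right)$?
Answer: $-18 - 6 i \sqrt{1023} \approx -18.0 - 191.91 i$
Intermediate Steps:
$r{\left(q,b \right)} = -5$ ($r{\left(q,b \right)} = \left(-1\right) 5 = -5$)
$x = -165$ ($x = 0 + 15 \left(-11\right) = 0 - 165 = -165$)
$p = 3 + i \sqrt{1023}$ ($p = 3 + \sqrt{-858 - 165} = 3 + \sqrt{-1023} = 3 + i \sqrt{1023} \approx 3.0 + 31.984 i$)
$p \left(-3 + \left(2 + r{\left(3,-2 \right)}\right)\right) = \left(3 + i \sqrt{1023}\right) \left(-3 + \left(2 - 5\right)\right) = \left(3 + i \sqrt{1023}\right) \left(-3 - 3\right) = \left(3 + i \sqrt{1023}\right) \left(-6\right) = -18 - 6 i \sqrt{1023}$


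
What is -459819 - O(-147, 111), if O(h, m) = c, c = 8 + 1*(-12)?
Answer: -459815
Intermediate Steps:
c = -4 (c = 8 - 12 = -4)
O(h, m) = -4
-459819 - O(-147, 111) = -459819 - 1*(-4) = -459819 + 4 = -459815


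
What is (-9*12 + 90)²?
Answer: 324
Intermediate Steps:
(-9*12 + 90)² = (-108 + 90)² = (-18)² = 324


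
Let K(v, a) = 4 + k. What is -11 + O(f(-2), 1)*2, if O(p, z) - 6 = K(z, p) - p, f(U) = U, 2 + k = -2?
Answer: 5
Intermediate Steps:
k = -4 (k = -2 - 2 = -4)
K(v, a) = 0 (K(v, a) = 4 - 4 = 0)
O(p, z) = 6 - p (O(p, z) = 6 + (0 - p) = 6 - p)
-11 + O(f(-2), 1)*2 = -11 + (6 - 1*(-2))*2 = -11 + (6 + 2)*2 = -11 + 8*2 = -11 + 16 = 5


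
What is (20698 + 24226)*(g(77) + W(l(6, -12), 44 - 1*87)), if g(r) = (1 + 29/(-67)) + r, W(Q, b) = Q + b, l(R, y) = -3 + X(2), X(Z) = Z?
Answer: 101034076/67 ≈ 1.5080e+6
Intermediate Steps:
l(R, y) = -1 (l(R, y) = -3 + 2 = -1)
g(r) = 38/67 + r (g(r) = (1 + 29*(-1/67)) + r = (1 - 29/67) + r = 38/67 + r)
(20698 + 24226)*(g(77) + W(l(6, -12), 44 - 1*87)) = (20698 + 24226)*((38/67 + 77) + (-1 + (44 - 1*87))) = 44924*(5197/67 + (-1 + (44 - 87))) = 44924*(5197/67 + (-1 - 43)) = 44924*(5197/67 - 44) = 44924*(2249/67) = 101034076/67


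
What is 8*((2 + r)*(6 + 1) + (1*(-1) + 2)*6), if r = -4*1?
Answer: -64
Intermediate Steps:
r = -4
8*((2 + r)*(6 + 1) + (1*(-1) + 2)*6) = 8*((2 - 4)*(6 + 1) + (1*(-1) + 2)*6) = 8*(-2*7 + (-1 + 2)*6) = 8*(-14 + 1*6) = 8*(-14 + 6) = 8*(-8) = -64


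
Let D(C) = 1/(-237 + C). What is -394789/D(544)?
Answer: -121200223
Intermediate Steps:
-394789/D(544) = -394789/(1/(-237 + 544)) = -394789/(1/307) = -394789/1/307 = -394789*307 = -121200223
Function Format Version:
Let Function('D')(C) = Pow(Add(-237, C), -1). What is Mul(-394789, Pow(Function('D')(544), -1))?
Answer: -121200223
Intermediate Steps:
Mul(-394789, Pow(Function('D')(544), -1)) = Mul(-394789, Pow(Pow(Add(-237, 544), -1), -1)) = Mul(-394789, Pow(Pow(307, -1), -1)) = Mul(-394789, Pow(Rational(1, 307), -1)) = Mul(-394789, 307) = -121200223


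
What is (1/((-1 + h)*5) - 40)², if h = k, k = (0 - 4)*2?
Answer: 3243601/2025 ≈ 1601.8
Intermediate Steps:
k = -8 (k = -4*2 = -8)
h = -8
(1/((-1 + h)*5) - 40)² = (1/((-1 - 8)*5) - 40)² = (1/(-9*5) - 40)² = (1/(-45) - 40)² = (-1/45 - 40)² = (-1801/45)² = 3243601/2025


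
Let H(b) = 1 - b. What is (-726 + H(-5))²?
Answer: 518400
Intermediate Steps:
(-726 + H(-5))² = (-726 + (1 - 1*(-5)))² = (-726 + (1 + 5))² = (-726 + 6)² = (-720)² = 518400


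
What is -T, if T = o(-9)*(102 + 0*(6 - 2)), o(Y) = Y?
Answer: 918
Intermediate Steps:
T = -918 (T = -9*(102 + 0*(6 - 2)) = -9*(102 + 0*4) = -9*(102 + 0) = -9*102 = -918)
-T = -1*(-918) = 918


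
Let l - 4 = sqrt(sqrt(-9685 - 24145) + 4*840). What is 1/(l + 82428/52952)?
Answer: 1/(73559/13238 + sqrt(3360 + I*sqrt(33830))) ≈ 0.015727 - 0.0003925*I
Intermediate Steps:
l = 4 + sqrt(3360 + I*sqrt(33830)) (l = 4 + sqrt(sqrt(-9685 - 24145) + 4*840) = 4 + sqrt(sqrt(-33830) + 3360) = 4 + sqrt(I*sqrt(33830) + 3360) = 4 + sqrt(3360 + I*sqrt(33830)) ≈ 61.987 + 1.5859*I)
1/(l + 82428/52952) = 1/((4 + sqrt(3360 + I*sqrt(33830))) + 82428/52952) = 1/((4 + sqrt(3360 + I*sqrt(33830))) + 82428*(1/52952)) = 1/((4 + sqrt(3360 + I*sqrt(33830))) + 20607/13238) = 1/(73559/13238 + sqrt(3360 + I*sqrt(33830)))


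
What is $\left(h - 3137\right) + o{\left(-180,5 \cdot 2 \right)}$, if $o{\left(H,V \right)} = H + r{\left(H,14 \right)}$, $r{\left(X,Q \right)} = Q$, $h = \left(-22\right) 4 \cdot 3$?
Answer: $-3567$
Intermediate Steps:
$h = -264$ ($h = \left(-88\right) 3 = -264$)
$o{\left(H,V \right)} = 14 + H$ ($o{\left(H,V \right)} = H + 14 = 14 + H$)
$\left(h - 3137\right) + o{\left(-180,5 \cdot 2 \right)} = \left(-264 - 3137\right) + \left(14 - 180\right) = -3401 - 166 = -3567$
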